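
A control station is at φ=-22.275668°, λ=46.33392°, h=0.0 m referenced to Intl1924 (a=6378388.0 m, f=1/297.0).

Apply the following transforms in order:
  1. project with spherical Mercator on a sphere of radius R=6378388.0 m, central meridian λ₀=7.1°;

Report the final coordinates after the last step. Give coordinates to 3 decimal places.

E=4367671.871 m, N=-2544754.948 m

start: φ=-22.275668°, λ=46.333920°, h=0.000 m
→ merc (R=6378388.0, λ₀=7.1°): E=4367671.8713, N=-2544754.9481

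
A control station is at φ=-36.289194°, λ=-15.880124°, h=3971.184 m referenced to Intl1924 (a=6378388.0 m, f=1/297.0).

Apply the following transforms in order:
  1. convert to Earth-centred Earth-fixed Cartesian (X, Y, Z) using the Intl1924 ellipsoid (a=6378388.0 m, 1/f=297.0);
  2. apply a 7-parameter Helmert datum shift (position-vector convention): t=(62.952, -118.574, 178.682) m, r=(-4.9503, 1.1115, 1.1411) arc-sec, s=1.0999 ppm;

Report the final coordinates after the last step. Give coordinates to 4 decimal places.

start: φ=-36.289194°, λ=-15.880124°, h=3971.184 m
→ ECEF (a=6378388.000, f=1/297.0): X=4953938.4620, Y=-1409308.6986, Z=-3756514.7247
→ Helmert 7p (PV): X=4953994.4167, Y=-1409491.5719, Z=-3756333.0468

X=4953994.4167 m, Y=-1409491.5719 m, Z=-3756333.0468 m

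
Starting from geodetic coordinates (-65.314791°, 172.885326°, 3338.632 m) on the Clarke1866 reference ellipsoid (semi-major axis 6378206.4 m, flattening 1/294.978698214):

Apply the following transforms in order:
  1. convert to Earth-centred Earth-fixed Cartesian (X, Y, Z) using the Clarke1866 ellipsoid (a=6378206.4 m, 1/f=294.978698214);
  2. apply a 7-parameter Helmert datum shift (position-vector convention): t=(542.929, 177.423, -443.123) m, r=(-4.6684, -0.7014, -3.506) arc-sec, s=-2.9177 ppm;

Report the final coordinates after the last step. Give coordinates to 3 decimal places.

start: φ=-65.314791°, λ=172.885326°, h=3338.632 m
→ ECEF (a=6378206.400, f=1/294.978698214): X=-2652036.2773, Y=331018.3518, Z=-5775297.9318
→ Helmert 7p (PV): X=-2651460.3452, Y=331109.1749, Z=-5775740.7143

X=-2651460.345 m, Y=331109.175 m, Z=-5775740.714 m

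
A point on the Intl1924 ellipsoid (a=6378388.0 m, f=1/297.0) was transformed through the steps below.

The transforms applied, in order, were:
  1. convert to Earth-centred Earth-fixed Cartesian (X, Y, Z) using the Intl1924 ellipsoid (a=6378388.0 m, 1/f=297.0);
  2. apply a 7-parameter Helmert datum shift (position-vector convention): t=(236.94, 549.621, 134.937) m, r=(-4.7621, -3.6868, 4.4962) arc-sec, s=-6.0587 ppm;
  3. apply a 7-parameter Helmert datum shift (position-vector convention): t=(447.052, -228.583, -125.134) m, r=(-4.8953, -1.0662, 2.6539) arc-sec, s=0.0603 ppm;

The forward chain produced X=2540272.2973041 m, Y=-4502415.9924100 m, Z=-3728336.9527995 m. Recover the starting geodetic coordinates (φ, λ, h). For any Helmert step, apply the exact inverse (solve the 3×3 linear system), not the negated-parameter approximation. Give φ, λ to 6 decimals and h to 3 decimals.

φ=-35.986149°, λ=-60.578436°, h=2776.573 m

start: X=2540272.2973, Y=-4502415.9924, Z=-3728336.9528 m
→ Helmert⁻¹: X=2539747.8936, Y=-4502131.3307, Z=-3728331.5716
→ Helmert⁻¹: X=2539361.5435, Y=-4502677.5015, Z=-3728638.4420
→ geod (Bowring, a=6378388.000): φ=-35.98614900°, λ=-60.57843600°, h=2776.5730 m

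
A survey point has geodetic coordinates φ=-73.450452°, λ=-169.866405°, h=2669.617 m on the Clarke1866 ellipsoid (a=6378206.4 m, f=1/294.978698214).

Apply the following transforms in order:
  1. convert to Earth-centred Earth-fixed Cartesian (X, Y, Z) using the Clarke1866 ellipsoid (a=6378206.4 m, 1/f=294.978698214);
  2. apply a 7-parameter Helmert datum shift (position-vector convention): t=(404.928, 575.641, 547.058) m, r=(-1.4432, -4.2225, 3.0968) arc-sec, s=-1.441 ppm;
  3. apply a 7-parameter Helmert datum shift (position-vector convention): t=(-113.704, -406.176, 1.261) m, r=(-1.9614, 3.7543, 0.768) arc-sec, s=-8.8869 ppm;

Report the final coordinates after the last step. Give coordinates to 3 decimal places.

X=-1794461.361 m, Y=-320748.270 m, Z=-6093517.179 m

start: φ=-73.450452°, λ=-169.866405°, h=2669.617 m
→ ECEF (a=6378206.400, f=1/294.978698214): X=-1794790.9689, Y=-320786.8326, Z=-6094129.6388
→ Helmert 7p (PV): X=-1794253.8841, Y=-320280.3153, Z=-6093608.2962
→ Helmert 7p (PV): X=-1794461.3612, Y=-320748.2700, Z=-6093517.1788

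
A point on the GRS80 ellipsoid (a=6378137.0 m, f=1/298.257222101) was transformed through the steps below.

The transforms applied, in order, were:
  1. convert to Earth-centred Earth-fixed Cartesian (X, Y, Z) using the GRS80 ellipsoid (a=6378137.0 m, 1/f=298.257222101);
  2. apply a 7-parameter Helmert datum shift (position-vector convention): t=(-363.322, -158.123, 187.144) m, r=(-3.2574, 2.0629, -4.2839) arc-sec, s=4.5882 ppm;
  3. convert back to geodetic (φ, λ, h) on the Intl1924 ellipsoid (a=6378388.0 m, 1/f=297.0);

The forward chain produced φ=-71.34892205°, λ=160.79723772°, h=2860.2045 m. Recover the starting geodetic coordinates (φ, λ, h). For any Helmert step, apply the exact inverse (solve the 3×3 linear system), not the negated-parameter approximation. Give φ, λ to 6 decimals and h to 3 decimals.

start: φ=-71.348922°, λ=160.797238°, h=2860.205 m
→ ECEF (a=6378388.000, f=1/297.0): X=-1933042.3598, Y=673261.0677, Z=-6023696.8326
→ Helmert⁻¹: X=-1932623.9116, Y=673471.0932, Z=-6023865.0309
→ geod (Bowring, a=6378137.000): φ=-71.35167400°, λ=160.78783200°, h=3084.3070 m

φ=-71.351674°, λ=160.787832°, h=3084.307 m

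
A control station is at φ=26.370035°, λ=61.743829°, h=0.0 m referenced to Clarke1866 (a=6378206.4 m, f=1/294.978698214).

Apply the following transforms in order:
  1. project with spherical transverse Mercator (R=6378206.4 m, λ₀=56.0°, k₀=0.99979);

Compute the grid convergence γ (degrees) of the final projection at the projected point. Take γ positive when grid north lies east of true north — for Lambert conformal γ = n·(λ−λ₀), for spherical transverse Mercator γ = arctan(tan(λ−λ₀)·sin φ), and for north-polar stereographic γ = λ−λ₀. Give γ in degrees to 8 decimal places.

start: φ=26.370035°, λ=61.743829°, h=0.000 m
→ into tm (λ₀=56.0°): φ=26.37003500°, λ−λ₀=5.74382900°
convergence γ = 2.55809722°

2.55809722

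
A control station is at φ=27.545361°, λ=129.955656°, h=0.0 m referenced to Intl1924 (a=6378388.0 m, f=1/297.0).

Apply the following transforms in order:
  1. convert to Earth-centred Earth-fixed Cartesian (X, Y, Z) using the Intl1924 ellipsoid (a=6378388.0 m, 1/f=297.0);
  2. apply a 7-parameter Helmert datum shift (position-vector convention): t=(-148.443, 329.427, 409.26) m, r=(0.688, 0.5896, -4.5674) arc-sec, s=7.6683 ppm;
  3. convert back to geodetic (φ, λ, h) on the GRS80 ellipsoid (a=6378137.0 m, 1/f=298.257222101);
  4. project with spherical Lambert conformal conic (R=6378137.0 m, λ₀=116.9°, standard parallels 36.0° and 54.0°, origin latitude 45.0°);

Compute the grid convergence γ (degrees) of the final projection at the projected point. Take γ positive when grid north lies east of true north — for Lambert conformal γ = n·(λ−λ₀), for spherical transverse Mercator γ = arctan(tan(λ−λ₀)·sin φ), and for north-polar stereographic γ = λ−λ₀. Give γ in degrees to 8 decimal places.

9.26872440

start: φ=27.545361°, λ=129.955656°, h=0.000 m
→ ECEF (a=6378388.000, f=1/297.0): X=-3634458.5992, Y=4338193.3388, Z=2931968.7161
→ Helmert 7p (PV): X=-3634530.4683, Y=4338626.7324, Z=2932425.3186
→ geod (Bowring, a=6378137.000): φ=27.54676033°, λ=129.95339616°, h=778.1517 m
→ into lcc (λ₀=116.9°): φ=27.54676033°, λ−λ₀=13.05339616°
convergence γ = 9.26872440°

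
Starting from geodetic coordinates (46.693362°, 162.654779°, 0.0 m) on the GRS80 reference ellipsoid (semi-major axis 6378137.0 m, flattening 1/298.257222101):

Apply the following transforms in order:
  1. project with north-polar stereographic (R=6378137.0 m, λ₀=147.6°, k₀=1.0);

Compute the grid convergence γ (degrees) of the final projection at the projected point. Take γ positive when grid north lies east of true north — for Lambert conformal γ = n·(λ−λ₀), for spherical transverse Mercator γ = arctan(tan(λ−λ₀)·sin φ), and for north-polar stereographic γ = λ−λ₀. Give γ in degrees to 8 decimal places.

15.05477900

start: φ=46.693362°, λ=162.654779°, h=0.000 m
→ into stereo (λ₀=147.6°): φ=46.69336200°, λ−λ₀=15.05477900°
convergence γ = 15.05477900°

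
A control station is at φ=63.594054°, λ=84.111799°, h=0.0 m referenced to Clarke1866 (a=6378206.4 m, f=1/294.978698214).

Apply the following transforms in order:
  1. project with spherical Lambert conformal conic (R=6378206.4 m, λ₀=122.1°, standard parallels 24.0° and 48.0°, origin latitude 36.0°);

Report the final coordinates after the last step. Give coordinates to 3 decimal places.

E=-2060079.616 m, N=3548391.711 m

start: φ=63.594054°, λ=84.111799°, h=0.000 m
→ lcc (R=6378206.4, λ₀=122.1°): E=-2060079.6158, N=3548391.7107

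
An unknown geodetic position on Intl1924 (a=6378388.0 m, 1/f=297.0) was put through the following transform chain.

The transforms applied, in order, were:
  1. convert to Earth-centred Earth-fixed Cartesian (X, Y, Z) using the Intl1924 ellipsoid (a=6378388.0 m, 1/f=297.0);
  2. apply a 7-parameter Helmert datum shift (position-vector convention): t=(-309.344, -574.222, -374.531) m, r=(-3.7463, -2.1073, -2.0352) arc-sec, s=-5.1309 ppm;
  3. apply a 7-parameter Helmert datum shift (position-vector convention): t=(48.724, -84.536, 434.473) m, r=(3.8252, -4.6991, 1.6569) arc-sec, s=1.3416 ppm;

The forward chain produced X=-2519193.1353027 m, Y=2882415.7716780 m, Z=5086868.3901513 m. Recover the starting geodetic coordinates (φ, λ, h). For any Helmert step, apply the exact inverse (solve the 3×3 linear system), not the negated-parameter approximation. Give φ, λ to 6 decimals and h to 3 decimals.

φ=53.220616°, λ=131.141797°, h=1906.058 m

start: X=-2519193.1353, Y=2882415.7717, Z=5086868.3902 m
→ Helmert⁻¹: X=-2519099.4454, Y=2882611.0045, Z=5086431.0247
→ Helmert⁻¹: X=-2518779.5020, Y=2883082.7759, Z=5086909.7530
→ geod (Bowring, a=6378388.000): φ=53.22061600°, λ=131.14179700°, h=1906.0580 m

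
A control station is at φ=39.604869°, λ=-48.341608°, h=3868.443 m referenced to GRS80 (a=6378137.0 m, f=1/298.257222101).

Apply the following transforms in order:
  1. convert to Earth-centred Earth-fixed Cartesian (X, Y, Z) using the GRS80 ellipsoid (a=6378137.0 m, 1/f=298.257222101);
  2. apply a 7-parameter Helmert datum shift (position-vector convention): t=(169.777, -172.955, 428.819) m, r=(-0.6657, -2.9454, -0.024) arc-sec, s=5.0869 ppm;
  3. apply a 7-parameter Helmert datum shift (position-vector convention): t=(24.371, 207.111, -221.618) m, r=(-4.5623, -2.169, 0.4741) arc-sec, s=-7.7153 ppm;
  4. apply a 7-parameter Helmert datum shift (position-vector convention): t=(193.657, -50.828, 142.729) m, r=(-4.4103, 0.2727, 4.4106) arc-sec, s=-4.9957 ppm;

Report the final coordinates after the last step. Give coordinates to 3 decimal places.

start: φ=39.604869°, λ=-48.341608°, h=3868.443 m
→ ECEF (a=6378137.000, f=1/298.257222101): X=3272772.1458, Y=-3678653.9507, Z=4046747.0003
→ Helmert 7p (PV): X=3272900.3564, Y=-3678832.9389, Z=4047255.0117
→ Helmert 7p (PV): X=3272865.3727, Y=-3678500.4027, Z=4047117.9544
→ Helmert 7p (PV): X=3273126.6878, Y=-3678376.3361, Z=4047314.7905

X=3273126.688 m, Y=-3678376.336 m, Z=4047314.791 m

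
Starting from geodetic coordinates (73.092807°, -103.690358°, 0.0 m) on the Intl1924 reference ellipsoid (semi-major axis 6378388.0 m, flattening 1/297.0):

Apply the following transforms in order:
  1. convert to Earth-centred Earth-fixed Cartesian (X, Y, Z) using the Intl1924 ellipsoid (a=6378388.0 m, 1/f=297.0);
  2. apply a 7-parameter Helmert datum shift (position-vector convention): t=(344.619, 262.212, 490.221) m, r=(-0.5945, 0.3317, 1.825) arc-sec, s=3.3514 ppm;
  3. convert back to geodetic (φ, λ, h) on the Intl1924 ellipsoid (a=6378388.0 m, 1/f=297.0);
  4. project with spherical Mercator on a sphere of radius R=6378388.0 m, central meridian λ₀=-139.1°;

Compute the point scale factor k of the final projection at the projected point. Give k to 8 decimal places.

3.43938307

start: φ=73.092807°, λ=-103.690358°, h=0.000 m
→ ECEF (a=6378388.000, f=1/297.0): X=-440383.3213, Y=-1807847.1083, Z=6080407.5858
→ Helmert 7p (PV): X=-440014.4045, Y=-1807577.3264, Z=6080924.1035
→ geod (Bowring, a=6378388.000): φ=73.09714814°, λ=-103.68128532°, h=392.5953 m
→ into merc (λ₀=-139.1°): φ=73.09714814°, λ−λ₀=35.41871468°
scale k = 3.43938307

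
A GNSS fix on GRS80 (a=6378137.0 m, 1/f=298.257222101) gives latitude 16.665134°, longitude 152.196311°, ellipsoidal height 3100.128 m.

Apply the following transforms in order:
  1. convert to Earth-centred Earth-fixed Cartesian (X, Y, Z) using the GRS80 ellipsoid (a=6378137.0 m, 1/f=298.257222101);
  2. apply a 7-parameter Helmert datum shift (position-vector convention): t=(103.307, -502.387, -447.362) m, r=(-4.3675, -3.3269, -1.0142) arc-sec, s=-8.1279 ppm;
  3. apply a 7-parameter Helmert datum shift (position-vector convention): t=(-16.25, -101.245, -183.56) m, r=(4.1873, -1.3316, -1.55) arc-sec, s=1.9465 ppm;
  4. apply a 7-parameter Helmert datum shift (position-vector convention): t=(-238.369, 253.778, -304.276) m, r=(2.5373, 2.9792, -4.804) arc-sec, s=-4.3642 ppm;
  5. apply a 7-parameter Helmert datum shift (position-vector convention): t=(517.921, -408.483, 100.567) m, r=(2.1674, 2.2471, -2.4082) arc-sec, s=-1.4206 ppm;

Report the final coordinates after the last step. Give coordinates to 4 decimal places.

X=-5408360.1534 m, Y=2851675.2663 m, Z=1817472.5718 m

start: φ=16.665134°, λ=152.196311°, h=3100.128 m
→ ECEF (a=6378137.000, f=1/298.257222101): X=-5408931.6441, Y=2852251.2199, Z=1818251.5205
→ Helmert 7p (PV): X=-5408799.6763, Y=2851790.7453, Z=1817641.7448
→ Helmert 7p (PV): X=-5408816.7587, Y=2851698.7971, Z=1817484.6979
→ Helmert 7p (PV): X=-5408938.8546, Y=2852043.7458, Z=1817285.6914
→ Helmert 7p (PV): X=-5408360.1534, Y=2851675.2663, Z=1817472.5718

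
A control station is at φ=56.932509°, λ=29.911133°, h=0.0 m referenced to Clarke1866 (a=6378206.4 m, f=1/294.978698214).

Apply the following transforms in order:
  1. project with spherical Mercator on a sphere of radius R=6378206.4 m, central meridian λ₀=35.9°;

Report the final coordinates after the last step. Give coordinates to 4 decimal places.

start: φ=56.932509°, λ=29.911133°, h=0.000 m
→ merc (R=6378206.4, λ₀=35.9°): E=-666684.8789, N=7746420.8781

E=-666684.8789 m, N=7746420.8781 m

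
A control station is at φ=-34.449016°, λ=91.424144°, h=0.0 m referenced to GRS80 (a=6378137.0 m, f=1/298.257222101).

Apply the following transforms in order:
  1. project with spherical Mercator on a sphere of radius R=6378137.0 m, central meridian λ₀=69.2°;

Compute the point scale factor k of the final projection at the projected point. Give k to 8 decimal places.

start: φ=-34.449016°, λ=91.424144°, h=0.000 m
→ into merc (λ₀=69.2°): φ=-34.44901600°, λ−λ₀=22.22414400°
scale k = 1.21266526

1.21266526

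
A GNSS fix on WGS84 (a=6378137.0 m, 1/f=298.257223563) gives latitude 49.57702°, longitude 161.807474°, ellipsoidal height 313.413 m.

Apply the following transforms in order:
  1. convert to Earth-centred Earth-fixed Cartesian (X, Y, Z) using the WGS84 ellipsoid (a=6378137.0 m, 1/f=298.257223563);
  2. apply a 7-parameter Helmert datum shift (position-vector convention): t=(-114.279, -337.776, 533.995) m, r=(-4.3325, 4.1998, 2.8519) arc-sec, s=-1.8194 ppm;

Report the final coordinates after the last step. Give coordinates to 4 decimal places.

X=-3936874.5108 m, Y=1293507.6421 m, Z=4833232.5168 m

start: φ=49.577020°, λ=161.807474°, h=313.413 m
→ ECEF (a=6378137.000, f=1/298.257223563): X=-3936847.9044, Y=1293800.6969, Z=4832654.3312
→ Helmert 7p (PV): X=-3936874.5108, Y=1293507.6421, Z=4833232.5168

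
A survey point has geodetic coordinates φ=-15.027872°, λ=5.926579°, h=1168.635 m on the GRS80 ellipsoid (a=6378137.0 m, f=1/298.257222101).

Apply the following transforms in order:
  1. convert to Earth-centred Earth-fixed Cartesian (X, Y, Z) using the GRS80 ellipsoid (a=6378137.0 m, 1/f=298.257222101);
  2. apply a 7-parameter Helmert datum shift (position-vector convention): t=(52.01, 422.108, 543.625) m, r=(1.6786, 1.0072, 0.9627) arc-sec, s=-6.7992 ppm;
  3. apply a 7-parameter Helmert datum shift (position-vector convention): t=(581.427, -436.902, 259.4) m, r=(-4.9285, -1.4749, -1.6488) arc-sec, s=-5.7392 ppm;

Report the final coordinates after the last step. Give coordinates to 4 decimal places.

start: φ=-15.027872°, λ=5.926579°, h=1168.635 m
→ ECEF (a=6378137.000, f=1/298.257222101): X=6129580.3263, Y=636304.4696, Z=-1643381.8793
→ Helmert 7p (PV): X=6129579.6656, Y=636764.2336, Z=-1642851.8332
→ Helmert 7p (PV): X=6130142.7509, Y=636235.4257, Z=-1642554.3899

X=6130142.7509 m, Y=636235.4257 m, Z=-1642554.3899 m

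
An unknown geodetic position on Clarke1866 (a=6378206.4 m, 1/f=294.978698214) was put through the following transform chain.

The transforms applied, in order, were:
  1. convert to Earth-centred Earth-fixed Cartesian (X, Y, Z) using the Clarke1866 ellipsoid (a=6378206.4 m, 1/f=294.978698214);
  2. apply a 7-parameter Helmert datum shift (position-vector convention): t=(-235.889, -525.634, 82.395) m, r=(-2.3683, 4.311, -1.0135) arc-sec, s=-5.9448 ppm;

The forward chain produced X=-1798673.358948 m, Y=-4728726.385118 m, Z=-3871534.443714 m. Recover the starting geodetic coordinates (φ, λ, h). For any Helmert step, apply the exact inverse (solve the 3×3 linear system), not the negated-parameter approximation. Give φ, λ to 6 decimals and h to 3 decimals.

φ=-37.617331°, λ=-110.824055°, h=62.471 m

start: X=-1798673.3589, Y=-4728726.3851, Z=-3871534.4437 m
→ Helmert⁻¹: X=-1798344.0086, Y=-4728193.2412, Z=-3871731.7292
→ geod (Bowring, a=6378206.400): φ=-37.61733100°, λ=-110.82405500°, h=62.4710 m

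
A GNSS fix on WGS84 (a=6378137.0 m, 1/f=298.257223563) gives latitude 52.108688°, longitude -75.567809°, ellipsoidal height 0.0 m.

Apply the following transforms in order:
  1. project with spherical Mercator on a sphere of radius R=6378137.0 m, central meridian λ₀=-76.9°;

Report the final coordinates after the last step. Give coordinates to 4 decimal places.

start: φ=52.108688°, λ=-75.567809°, h=0.000 m
→ merc (R=6378137.0, λ₀=-76.9°): E=148298.8238, N=6819801.5470

E=148298.8238 m, N=6819801.5470 m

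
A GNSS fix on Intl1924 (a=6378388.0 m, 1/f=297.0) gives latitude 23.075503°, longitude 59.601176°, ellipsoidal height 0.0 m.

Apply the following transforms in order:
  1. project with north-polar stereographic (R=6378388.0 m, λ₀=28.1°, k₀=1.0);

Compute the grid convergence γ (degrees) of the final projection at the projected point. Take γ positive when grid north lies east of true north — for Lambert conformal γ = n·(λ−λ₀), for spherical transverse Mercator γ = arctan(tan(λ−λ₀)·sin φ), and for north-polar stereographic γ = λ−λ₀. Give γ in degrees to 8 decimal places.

start: φ=23.075503°, λ=59.601176°, h=0.000 m
→ into stereo (λ₀=28.1°): φ=23.07550300°, λ−λ₀=31.50117600°
convergence γ = 31.50117600°

31.50117600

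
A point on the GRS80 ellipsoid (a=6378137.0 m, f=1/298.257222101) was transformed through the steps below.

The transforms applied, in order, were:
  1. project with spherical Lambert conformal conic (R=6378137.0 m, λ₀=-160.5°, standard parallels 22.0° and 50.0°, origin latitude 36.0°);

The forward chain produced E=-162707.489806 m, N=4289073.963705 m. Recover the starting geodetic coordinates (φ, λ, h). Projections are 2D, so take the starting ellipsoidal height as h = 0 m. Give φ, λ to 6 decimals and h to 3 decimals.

start: E=-162707.4898, N=4289073.9637 m
→ lcc⁻¹: φ=72.47591400°, λ=-164.28863900°

φ=72.475914°, λ=-164.288639°, h=0.000 m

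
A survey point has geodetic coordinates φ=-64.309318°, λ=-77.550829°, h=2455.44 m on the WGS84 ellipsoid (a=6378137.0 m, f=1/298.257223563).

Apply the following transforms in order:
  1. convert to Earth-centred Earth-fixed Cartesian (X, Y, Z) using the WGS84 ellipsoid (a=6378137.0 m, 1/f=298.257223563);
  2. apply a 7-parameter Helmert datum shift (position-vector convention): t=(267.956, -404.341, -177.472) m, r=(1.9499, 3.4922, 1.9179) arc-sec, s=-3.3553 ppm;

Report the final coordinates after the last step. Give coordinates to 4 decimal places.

start: φ=-64.309318°, λ=-77.550829°, h=2455.440 m
→ ECEF (a=6378137.000, f=1/298.257223563): X=597917.3091, Y=-2708399.0564, Z=-5726960.1314
→ Helmert 7p (PV): X=598111.4813, Y=-2708734.6114, Z=-5727154.1143

X=598111.4813 m, Y=-2708734.6114 m, Z=-5727154.1143 m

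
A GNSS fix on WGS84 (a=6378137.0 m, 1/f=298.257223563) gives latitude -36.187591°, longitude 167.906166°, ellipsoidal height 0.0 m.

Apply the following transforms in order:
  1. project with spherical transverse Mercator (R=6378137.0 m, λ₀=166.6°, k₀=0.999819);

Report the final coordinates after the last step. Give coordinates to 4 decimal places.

start: φ=-36.187591°, λ=167.906166°, h=0.000 m
→ tm (R=6378137.0, λ₀=166.6°): E=117333.8605, N=-4028444.8008

E=117333.8605 m, N=-4028444.8008 m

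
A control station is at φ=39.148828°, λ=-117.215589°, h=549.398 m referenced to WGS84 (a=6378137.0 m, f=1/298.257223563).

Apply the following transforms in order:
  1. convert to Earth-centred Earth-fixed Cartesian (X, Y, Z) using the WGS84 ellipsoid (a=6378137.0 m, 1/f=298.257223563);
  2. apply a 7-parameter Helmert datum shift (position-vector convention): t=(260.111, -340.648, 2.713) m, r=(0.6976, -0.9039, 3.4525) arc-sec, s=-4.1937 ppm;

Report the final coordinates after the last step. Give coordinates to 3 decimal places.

X=-2265033.710 m, Y=-4405338.110 m, Z=4005451.784 m

start: φ=39.148828°, λ=-117.215589°, h=549.398 m
→ ECEF (a=6378137.000, f=1/298.257223563): X=-2265359.4989, Y=-4404964.4709, Z=4005490.6937
→ Helmert 7p (PV): X=-2265033.7098, Y=-4405338.1104, Z=4005451.7838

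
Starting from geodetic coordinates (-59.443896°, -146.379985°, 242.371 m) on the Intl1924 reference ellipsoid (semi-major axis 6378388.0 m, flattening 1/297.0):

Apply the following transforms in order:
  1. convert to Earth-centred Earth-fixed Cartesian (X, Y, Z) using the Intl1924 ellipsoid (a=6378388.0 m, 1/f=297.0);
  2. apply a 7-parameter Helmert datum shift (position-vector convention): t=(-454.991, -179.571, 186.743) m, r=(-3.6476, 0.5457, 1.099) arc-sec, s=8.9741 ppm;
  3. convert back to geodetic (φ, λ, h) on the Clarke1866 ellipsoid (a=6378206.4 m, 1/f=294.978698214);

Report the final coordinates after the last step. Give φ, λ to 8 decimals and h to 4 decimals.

φ=-59.43981412°, λ=-146.38020583°, h=671.7899 m

start: φ=-59.443896°, λ=-146.379985°, h=242.371 m
→ ECEF (a=6378388.000, f=1/297.0): X=-2707108.9865, Y=-1799962.3367, Z=-5469565.9845
→ Helmert 7p (PV): X=-2707593.1515, Y=-1800269.2097, Z=-5469389.3329
→ geod (Bowring, a=6378206.400): φ=-59.43981412°, λ=-146.38020583°, h=671.7899 m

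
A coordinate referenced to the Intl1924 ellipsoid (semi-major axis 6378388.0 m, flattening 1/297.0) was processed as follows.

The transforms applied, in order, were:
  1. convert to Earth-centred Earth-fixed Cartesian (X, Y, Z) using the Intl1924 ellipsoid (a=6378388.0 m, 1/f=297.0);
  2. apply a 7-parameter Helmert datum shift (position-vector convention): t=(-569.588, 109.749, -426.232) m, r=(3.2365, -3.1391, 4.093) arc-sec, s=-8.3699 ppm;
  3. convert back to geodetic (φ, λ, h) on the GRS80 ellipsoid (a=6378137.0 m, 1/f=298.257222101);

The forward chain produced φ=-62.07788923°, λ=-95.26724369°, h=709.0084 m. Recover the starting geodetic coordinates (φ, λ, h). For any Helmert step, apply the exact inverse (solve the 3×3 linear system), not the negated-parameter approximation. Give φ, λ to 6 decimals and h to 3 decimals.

start: φ=-62.077889°, λ=-95.267244°, h=709.008 m
→ ECEF (a=6378137.000, f=1/298.257222101): X=-274932.3638, Y=-2982216.8757, Z=-5613211.7173
→ Helmert⁻¹: X=-274509.6737, Y=-2982434.2096, Z=-5612781.4891
→ geod (Bowring, a=6378388.000): φ=-62.07535300°, λ=-95.25881000°, h=232.3380 m

φ=-62.075353°, λ=-95.258810°, h=232.338 m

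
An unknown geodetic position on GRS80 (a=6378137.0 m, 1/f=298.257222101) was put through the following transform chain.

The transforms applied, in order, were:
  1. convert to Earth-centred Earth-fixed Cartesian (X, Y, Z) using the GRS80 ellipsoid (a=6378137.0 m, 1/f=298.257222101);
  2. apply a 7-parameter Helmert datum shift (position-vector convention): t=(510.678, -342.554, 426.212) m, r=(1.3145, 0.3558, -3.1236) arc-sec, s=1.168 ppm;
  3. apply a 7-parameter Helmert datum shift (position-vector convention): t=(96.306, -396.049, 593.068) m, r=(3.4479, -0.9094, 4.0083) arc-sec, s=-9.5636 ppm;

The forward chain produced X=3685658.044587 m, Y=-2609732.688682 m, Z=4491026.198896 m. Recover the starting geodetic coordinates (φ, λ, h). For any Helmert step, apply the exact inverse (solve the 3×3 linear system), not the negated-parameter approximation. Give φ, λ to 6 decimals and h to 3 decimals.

φ=45.033173°, λ=-35.297349°, h=198.593 m

start: X=3685658.0446, Y=-2609732.6887, Z=4491026.1989 m
→ Helmert⁻¹: X=3685566.0772, Y=-2609358.1526, Z=4490503.4445
→ Helmert⁻¹: X=3685082.8585, Y=-2608928.1309, Z=4490094.9711
→ geod (Bowring, a=6378137.000): φ=45.03317300°, λ=-35.29734900°, h=198.5930 m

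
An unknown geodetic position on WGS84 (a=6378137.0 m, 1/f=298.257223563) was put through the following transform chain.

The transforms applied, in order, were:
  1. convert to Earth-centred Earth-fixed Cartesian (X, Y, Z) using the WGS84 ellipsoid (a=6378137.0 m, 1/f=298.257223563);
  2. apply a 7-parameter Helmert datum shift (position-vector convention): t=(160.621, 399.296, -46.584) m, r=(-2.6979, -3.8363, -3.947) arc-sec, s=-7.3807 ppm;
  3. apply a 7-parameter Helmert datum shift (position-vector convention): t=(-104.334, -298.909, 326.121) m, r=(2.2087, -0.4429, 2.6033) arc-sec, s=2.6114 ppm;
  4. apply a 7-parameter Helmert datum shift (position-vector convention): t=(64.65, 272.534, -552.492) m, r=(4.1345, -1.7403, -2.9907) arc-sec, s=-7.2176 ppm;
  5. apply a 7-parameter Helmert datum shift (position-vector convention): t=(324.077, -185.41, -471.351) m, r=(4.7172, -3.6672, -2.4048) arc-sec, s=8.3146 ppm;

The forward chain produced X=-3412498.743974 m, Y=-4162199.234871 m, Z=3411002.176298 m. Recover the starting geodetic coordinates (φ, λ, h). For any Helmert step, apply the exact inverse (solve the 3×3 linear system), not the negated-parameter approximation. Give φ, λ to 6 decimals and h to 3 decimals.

φ=32.545645°, λ=-129.347739°, h=923.500 m

start: X=-3412498.7440, Y=-4162199.2349, Z=3411002.1763 m
→ Helmert⁻¹: X=-3412685.2666, Y=-4161940.9854, Z=3411601.0190
→ Helmert⁻¹: X=-3412685.4090, Y=-4162224.6444, Z=3412290.3625
→ Helmert⁻¹: X=-3412617.3641, Y=-4161835.2598, Z=3412007.2245
→ Helmert⁻¹: X=-3412660.0634, Y=-4162375.2089, Z=3412088.0208
→ geod (Bowring, a=6378137.000): φ=32.54564500°, λ=-129.34773900°, h=923.5000 m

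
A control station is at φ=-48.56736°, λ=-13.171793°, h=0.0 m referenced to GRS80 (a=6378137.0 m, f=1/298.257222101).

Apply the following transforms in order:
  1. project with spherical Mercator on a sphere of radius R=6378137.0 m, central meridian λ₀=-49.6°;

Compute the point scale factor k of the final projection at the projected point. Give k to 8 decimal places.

start: φ=-48.567360°, λ=-13.171793°, h=0.000 m
→ into merc (λ₀=-49.6°): φ=-48.56736000°, λ−λ₀=36.42820700°
scale k = 1.51116963

1.51116963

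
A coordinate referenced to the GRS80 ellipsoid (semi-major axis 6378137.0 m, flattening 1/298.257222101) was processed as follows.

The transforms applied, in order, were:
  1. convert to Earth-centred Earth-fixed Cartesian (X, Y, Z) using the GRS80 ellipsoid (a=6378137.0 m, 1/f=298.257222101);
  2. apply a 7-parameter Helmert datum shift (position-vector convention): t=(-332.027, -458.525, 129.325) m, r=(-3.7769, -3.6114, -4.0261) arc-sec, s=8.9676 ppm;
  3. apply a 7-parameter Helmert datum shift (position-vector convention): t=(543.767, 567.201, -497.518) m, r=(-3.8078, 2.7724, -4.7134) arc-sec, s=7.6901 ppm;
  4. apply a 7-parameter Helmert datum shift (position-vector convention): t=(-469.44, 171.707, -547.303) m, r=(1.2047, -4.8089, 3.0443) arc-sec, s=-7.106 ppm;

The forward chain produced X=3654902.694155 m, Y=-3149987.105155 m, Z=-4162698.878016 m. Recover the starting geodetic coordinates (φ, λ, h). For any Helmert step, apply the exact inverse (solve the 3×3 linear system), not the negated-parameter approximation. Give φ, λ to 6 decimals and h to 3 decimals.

φ=-40.969671°, λ=-40.755158°, h=3142.672 m

start: X=3654902.6942, Y=-3149987.1052, Z=-4162698.8780 m
→ Helmert⁻¹: X=3655254.5747, Y=-3150259.4557, Z=-4162247.9716
→ Helmert⁻¹: X=3654810.6364, Y=-3150642.0814, Z=-4161727.4885
→ Helmert⁻¹: X=3655098.5015, Y=-3150007.7538, Z=-4161941.1671
→ geod (Bowring, a=6378137.000): φ=-40.96967100°, λ=-40.75515800°, h=3142.6720 m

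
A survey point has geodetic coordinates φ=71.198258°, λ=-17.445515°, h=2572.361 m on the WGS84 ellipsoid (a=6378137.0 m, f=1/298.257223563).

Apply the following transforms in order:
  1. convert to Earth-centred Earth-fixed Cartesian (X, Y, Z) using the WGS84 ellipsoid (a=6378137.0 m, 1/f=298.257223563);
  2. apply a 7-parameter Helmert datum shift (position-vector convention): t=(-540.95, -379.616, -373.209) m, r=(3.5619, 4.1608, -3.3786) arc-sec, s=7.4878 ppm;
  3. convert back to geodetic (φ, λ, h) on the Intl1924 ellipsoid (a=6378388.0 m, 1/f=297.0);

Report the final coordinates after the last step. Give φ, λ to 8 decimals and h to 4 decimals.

start: φ=71.198258°, λ=-17.445515°, h=2572.361 m
→ ECEF (a=6378137.000, f=1/298.257223563): X=1967783.8512, Y=-618383.2044, Z=6017882.4783
→ Helmert 7p (PV): X=1967368.9009, Y=-618903.6041, Z=6017503.9566
→ geod (Bowring, a=6378388.000): φ=71.19969924°, λ=-17.46276312°, h=1967.6166 m

φ=71.19969924°, λ=-17.46276312°, h=1967.6166 m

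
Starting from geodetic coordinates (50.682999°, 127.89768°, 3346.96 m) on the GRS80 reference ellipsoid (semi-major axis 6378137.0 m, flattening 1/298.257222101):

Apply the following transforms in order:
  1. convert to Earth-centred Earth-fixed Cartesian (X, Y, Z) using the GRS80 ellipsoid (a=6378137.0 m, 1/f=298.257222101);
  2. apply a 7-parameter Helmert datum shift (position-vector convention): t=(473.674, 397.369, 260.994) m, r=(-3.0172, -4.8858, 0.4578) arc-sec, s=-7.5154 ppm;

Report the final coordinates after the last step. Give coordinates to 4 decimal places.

start: φ=50.682999°, λ=127.897680°, h=3346.960 m
→ ECEF (a=6378137.000, f=1/298.257222101): X=-2488644.4162, Y=3197071.5769, Z=4913865.4122
→ Helmert 7p (PV): X=-2488275.5288, Y=3197511.2737, Z=4913983.7626

X=-2488275.5288 m, Y=3197511.2737 m, Z=4913983.7626 m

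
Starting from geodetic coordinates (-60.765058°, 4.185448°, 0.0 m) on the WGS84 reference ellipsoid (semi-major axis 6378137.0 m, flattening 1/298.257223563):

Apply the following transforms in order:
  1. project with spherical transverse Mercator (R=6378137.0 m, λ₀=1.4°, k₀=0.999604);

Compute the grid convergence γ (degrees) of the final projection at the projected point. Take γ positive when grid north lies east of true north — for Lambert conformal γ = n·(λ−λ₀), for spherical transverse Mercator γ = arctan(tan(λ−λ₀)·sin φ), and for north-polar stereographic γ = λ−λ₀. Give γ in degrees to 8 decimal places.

-2.43110656

start: φ=-60.765058°, λ=4.185448°, h=0.000 m
→ into tm (λ₀=1.4°): φ=-60.76505800°, λ−λ₀=2.78544800°
convergence γ = -2.43110656°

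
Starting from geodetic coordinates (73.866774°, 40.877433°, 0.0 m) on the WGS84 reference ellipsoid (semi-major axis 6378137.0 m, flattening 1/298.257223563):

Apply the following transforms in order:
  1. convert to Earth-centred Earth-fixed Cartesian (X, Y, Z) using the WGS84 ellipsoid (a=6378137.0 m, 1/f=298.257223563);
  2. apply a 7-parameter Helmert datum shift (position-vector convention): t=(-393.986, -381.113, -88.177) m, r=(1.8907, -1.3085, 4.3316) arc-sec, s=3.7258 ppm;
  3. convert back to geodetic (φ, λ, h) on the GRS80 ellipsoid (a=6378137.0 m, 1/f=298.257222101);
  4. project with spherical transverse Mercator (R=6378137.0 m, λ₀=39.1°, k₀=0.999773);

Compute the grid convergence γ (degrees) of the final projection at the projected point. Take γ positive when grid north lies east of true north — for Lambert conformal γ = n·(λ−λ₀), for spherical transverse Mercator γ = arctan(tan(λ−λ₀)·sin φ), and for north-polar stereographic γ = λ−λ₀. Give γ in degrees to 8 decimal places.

start: φ=73.866774°, λ=40.877433°, h=0.000 m
→ ECEF (a=6378137.000, f=1/298.257223563): X=1344217.5868, Y=1163471.4023, Z=6104823.6279
→ Helmert 7p (PV): X=1343765.4480, Y=1163066.8938, Z=6104777.3886
→ geod (Bowring, a=6378137.000): φ=73.87188011°, λ=40.87711208°, h=-212.9485 m
→ into tm (λ₀=39.1°): φ=73.87188011°, λ−λ₀=1.77711208°
convergence γ = 1.70721240°

1.70721240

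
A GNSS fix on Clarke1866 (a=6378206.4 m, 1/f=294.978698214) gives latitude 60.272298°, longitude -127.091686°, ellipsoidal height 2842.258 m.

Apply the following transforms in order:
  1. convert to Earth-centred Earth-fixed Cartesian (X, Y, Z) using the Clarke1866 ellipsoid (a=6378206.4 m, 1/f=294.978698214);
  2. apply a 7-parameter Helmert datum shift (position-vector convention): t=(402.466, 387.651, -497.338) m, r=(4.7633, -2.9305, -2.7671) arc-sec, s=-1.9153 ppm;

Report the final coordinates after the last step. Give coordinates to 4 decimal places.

start: φ=60.272298°, λ=-127.091686°, h=2842.258 m
→ ECEF (a=6378206.400, f=1/294.978698214): X=-1913206.6382, Y=-2530475.7632, Z=5517854.6401
→ Helmert 7p (PV): X=-1912912.8494, Y=-2530185.0237, Z=5517261.1155

X=-1912912.8494 m, Y=-2530185.0237 m, Z=5517261.1155 m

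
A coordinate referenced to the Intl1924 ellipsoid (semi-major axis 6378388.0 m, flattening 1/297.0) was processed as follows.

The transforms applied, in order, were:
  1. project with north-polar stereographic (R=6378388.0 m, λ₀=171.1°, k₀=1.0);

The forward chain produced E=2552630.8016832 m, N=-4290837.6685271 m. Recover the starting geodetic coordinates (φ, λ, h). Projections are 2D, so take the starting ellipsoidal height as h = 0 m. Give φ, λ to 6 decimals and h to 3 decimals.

start: E=2552630.8017, N=-4290837.6685 m
→ stereo⁻¹: φ=47.25148000°, λ=-158.15147300°

φ=47.251480°, λ=-158.151473°, h=0.000 m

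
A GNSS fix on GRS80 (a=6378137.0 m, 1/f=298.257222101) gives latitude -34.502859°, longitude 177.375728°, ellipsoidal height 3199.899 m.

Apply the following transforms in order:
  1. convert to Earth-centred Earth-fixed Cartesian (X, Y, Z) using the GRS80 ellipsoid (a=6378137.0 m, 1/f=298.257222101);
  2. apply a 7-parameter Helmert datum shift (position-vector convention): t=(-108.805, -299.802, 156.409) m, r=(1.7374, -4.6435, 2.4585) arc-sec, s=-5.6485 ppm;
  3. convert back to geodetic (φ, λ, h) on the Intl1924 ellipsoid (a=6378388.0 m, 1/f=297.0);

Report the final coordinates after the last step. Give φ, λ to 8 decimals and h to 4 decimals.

start: φ=-34.502859°, λ=177.375728°, h=3199.899 m
→ ECEF (a=6378137.000, f=1/298.257222101): X=-5258979.6355, Y=241041.3470, Z=-3594365.8847
→ Helmert 7p (PV): X=-5258980.6910, Y=240707.7770, Z=-3594305.5338
→ geod (Bowring, a=6378388.000): φ=-34.50325106°, λ=177.37935511°, h=2932.2547 m

φ=-34.50325106°, λ=177.37935511°, h=2932.2547 m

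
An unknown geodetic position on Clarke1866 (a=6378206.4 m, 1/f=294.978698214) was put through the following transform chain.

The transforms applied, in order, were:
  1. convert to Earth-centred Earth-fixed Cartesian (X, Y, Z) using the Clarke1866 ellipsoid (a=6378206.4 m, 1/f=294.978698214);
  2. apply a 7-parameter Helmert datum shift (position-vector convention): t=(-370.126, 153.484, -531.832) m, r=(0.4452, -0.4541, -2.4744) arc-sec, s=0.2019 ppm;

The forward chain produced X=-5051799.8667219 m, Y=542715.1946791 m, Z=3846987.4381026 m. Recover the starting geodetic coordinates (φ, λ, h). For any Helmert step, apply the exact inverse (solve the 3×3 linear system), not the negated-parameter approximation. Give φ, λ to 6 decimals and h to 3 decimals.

φ=37.324630°, λ=173.870087°, h=2666.882 m

start: X=-5051799.8667, Y=542715.1947, Z=3846987.4381 m
→ Helmert⁻¹: X=-5051426.7584, Y=542509.3075, Z=3847528.4433
→ geod (Bowring, a=6378206.400): φ=37.32463000°, λ=173.87008700°, h=2666.8820 m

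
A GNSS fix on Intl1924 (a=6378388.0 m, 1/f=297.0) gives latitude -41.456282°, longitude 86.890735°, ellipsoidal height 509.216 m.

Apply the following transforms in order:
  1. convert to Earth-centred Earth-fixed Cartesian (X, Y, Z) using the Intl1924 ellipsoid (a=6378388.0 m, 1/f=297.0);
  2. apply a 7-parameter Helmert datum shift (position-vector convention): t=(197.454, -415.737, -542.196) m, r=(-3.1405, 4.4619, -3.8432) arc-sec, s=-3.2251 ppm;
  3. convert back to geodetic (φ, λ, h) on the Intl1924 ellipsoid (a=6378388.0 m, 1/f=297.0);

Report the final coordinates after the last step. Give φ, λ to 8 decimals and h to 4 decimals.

φ=-41.46329049°, λ=86.88808224°, h=544.9408 m

start: φ=-41.456282°, λ=86.890735°, h=509.216 m
→ ECEF (a=6378388.000, f=1/297.0): X=259691.2785, Y=4780745.7531, Z=-4200943.4184
→ Helmert 7p (PV): X=259886.0971, Y=4780245.7975, Z=-4201550.4729
→ geod (Bowring, a=6378388.000): φ=-41.46329049°, λ=86.88808224°, h=544.9408 m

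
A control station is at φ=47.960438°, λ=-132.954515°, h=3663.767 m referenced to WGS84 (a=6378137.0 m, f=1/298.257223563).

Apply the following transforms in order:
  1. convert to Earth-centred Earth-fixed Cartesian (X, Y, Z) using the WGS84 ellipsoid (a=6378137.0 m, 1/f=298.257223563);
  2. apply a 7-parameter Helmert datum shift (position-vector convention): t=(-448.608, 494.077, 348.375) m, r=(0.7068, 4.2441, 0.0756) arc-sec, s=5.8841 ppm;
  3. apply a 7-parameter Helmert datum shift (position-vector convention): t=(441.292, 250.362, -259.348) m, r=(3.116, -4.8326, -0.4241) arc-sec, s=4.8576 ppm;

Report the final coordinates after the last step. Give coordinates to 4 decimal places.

start: φ=47.960438°, λ=-132.954515°, h=3663.767 m
→ ECEF (a=6378137.000, f=1/298.257223563): X=-2917447.8278, Y=-3133563.4647, Z=4716652.7817
→ Helmert 7p (PV): X=-2917815.4036, Y=-3133105.0576, Z=4717078.2019
→ Helmert 7p (PV): X=-2917505.2446, Y=-3132935.1760, Z=4716726.0740

X=-2917505.2446 m, Y=-3132935.1760 m, Z=4716726.0740 m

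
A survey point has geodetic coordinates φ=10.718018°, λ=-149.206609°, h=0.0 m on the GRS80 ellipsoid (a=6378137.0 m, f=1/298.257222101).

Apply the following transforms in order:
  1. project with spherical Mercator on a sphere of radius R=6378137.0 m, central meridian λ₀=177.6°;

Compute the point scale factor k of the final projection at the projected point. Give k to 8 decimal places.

1.01775539

start: φ=10.718018°, λ=-149.206609°, h=0.000 m
→ into merc (λ₀=177.6°): φ=10.71801800°, λ−λ₀=33.19339100°
scale k = 1.01775539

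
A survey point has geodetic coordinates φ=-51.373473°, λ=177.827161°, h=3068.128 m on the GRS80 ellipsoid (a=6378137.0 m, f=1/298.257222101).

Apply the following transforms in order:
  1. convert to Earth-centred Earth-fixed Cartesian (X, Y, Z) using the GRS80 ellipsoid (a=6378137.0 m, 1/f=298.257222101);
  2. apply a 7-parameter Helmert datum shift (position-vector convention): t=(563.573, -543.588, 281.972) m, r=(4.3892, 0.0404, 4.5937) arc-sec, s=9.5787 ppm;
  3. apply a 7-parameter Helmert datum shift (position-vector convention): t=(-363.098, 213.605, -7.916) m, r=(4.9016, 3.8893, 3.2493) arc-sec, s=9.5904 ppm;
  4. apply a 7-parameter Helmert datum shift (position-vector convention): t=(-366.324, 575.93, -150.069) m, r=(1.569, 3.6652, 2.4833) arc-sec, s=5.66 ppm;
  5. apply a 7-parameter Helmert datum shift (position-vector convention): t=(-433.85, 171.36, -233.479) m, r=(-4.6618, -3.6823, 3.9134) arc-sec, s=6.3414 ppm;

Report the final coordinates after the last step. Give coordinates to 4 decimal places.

X=-3989529.5019 m, Y=151632.5899 m, Z=-4962168.0858 m

start: φ=-51.373473°, λ=177.827161°, h=3068.128 m
→ ECEF (a=6378137.000, f=1/298.257222101): X=-3988700.9155, Y=151336.8375, Z=-4961984.1004
→ Helmert 7p (PV): X=-3988179.8914, Y=150811.4557, Z=-4961745.6561
→ Helmert 7p (PV): X=-3988677.1723, Y=151081.5906, Z=-4961722.3721
→ Helmert 7p (PV): X=-3989156.0584, Y=151648.0969, Z=-4961828.4984
→ Helmert 7p (PV): X=-3989529.5019, Y=151632.5899, Z=-4962168.0858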